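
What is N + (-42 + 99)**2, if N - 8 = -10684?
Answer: -7427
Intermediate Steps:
N = -10676 (N = 8 - 10684 = -10676)
N + (-42 + 99)**2 = -10676 + (-42 + 99)**2 = -10676 + 57**2 = -10676 + 3249 = -7427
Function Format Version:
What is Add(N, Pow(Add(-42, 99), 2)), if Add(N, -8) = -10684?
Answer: -7427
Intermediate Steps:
N = -10676 (N = Add(8, -10684) = -10676)
Add(N, Pow(Add(-42, 99), 2)) = Add(-10676, Pow(Add(-42, 99), 2)) = Add(-10676, Pow(57, 2)) = Add(-10676, 3249) = -7427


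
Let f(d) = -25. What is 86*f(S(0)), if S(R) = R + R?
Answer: -2150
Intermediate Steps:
S(R) = 2*R
86*f(S(0)) = 86*(-25) = -2150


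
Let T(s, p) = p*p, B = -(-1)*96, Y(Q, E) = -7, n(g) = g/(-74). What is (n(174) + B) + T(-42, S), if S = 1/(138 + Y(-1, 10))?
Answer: 59462902/634957 ≈ 93.649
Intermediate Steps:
n(g) = -g/74 (n(g) = g*(-1/74) = -g/74)
S = 1/131 (S = 1/(138 - 7) = 1/131 ≈ 0.0076336)
B = 96 (B = -1*(-96) = 96)
T(s, p) = p**2
(n(174) + B) + T(-42, S) = (-1/74*174 + 96) + (1/131)**2 = (-87/37 + 96) + 1/17161 = 3465/37 + 1/17161 = 59462902/634957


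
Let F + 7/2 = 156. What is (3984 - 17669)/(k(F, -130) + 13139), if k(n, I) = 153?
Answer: -13685/13292 ≈ -1.0296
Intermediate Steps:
F = 305/2 (F = -7/2 + 156 = 305/2 ≈ 152.50)
(3984 - 17669)/(k(F, -130) + 13139) = (3984 - 17669)/(153 + 13139) = -13685/13292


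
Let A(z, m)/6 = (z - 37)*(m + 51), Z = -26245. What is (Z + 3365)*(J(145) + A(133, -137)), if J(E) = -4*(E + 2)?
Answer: 1146837120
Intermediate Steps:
J(E) = -8 - 4*E (J(E) = -4*(2 + E) = -8 - 4*E)
A(z, m) = 6*(-37 + z)*(51 + m) (A(z, m) = 6*((z - 37)*(m + 51)) = 6*((-37 + z)*(51 + m)) = 6*(-37 + z)*(51 + m))
(Z + 3365)*(J(145) + A(133, -137)) = (-26245 + 3365)*((-8 - 4*145) + (-11322 - 222*(-137) + 306*133 + 6*(-137)*133)) = -22880*((-8 - 580) + (-11322 + 30414 + 40698 - 109326)) = -22880*(-588 - 49536) = -22880*(-50124) = 1146837120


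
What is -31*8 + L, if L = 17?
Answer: -231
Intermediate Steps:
-31*8 + L = -31*8 + 17 = -248 + 17 = -231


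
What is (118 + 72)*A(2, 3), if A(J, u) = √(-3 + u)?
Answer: 0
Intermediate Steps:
(118 + 72)*A(2, 3) = (118 + 72)*√(-3 + 3) = 190*√0 = 190*0 = 0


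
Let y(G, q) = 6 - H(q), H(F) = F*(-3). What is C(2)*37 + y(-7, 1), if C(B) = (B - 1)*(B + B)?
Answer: 157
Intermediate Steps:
H(F) = -3*F
y(G, q) = 6 + 3*q (y(G, q) = 6 - (-3)*q = 6 + 3*q)
C(B) = 2*B*(-1 + B) (C(B) = (-1 + B)*(2*B) = 2*B*(-1 + B))
C(2)*37 + y(-7, 1) = (2*2*(-1 + 2))*37 + (6 + 3*1) = (2*2*1)*37 + (6 + 3) = 4*37 + 9 = 148 + 9 = 157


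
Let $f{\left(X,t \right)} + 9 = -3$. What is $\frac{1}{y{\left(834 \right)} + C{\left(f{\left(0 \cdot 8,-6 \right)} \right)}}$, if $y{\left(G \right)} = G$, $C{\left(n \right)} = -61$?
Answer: $\frac{1}{773} \approx 0.0012937$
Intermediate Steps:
$f{\left(X,t \right)} = -12$ ($f{\left(X,t \right)} = -9 - 3 = -12$)
$\frac{1}{y{\left(834 \right)} + C{\left(f{\left(0 \cdot 8,-6 \right)} \right)}} = \frac{1}{834 - 61} = \frac{1}{773}$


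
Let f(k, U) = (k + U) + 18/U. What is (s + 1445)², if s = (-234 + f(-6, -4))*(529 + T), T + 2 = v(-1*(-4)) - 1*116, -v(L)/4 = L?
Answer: 37413230625/4 ≈ 9.3533e+9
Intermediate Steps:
v(L) = -4*L
f(k, U) = U + k + 18/U (f(k, U) = (U + k) + 18/U = U + k + 18/U)
T = -134 (T = -2 + (-(-4)*(-4) - 1*116) = -2 + (-4*4 - 116) = -2 + (-16 - 116) = -2 - 132 = -134)
s = -196315/2 (s = (-234 + (-4 - 6 + 18/(-4)))*(529 - 134) = (-234 + (-4 - 6 + 18*(-¼)))*395 = (-234 + (-4 - 6 - 9/2))*395 = (-234 - 29/2)*395 = -497/2*395 = -196315/2 ≈ -98158.)
(s + 1445)² = (-196315/2 + 1445)² = (-193425/2)² = 37413230625/4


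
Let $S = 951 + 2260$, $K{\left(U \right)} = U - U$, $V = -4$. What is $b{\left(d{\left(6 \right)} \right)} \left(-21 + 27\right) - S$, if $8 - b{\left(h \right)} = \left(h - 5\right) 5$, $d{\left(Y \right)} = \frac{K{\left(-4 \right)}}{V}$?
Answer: $-3013$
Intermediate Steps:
$K{\left(U \right)} = 0$
$d{\left(Y \right)} = 0$ ($d{\left(Y \right)} = \frac{0}{-4} = 0 \left(- \frac{1}{4}\right) = 0$)
$b{\left(h \right)} = 33 - 5 h$ ($b{\left(h \right)} = 8 - \left(h - 5\right) 5 = 8 - \left(-5 + h\right) 5 = 8 - \left(-25 + 5 h\right) = 33 - 5 h$)
$S = 3211$
$b{\left(d{\left(6 \right)} \right)} \left(-21 + 27\right) - S = \left(33 - 0\right) \left(-21 + 27\right) - 3211 = \left(33 + 0\right) 6 - 3211 = 33 \cdot 6 - 3211 = 198 - 3211 = -3013$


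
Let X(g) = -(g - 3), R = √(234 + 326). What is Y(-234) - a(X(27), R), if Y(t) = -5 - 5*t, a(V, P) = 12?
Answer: 1153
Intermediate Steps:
R = 4*√35 (R = √560 = 4*√35 ≈ 23.664)
X(g) = 3 - g (X(g) = -(-3 + g) = 3 - g)
Y(-234) - a(X(27), R) = (-5 - 5*(-234)) - 1*12 = (-5 + 1170) - 12 = 1165 - 12 = 1153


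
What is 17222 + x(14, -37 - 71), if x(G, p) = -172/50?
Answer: 430464/25 ≈ 17219.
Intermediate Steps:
x(G, p) = -86/25 (x(G, p) = -172*1/50 = -86/25)
17222 + x(14, -37 - 71) = 17222 - 86/25 = 430464/25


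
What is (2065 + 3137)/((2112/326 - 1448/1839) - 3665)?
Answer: -1559335914/1096903445 ≈ -1.4216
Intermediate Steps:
(2065 + 3137)/((2112/326 - 1448/1839) - 3665) = 5202/((2112*(1/326) - 1448*1/1839) - 3665) = 5202/((1056/163 - 1448/1839) - 3665) = 5202/(1705960/299757 - 3665) = 5202/(-1096903445/299757) = 5202*(-299757/1096903445) = -1559335914/1096903445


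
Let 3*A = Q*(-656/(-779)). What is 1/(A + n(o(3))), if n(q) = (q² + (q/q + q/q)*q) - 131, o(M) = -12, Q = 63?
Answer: 19/127 ≈ 0.14961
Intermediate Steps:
n(q) = -131 + q² + 2*q (n(q) = (q² + (1 + 1)*q) - 131 = (q² + 2*q) - 131 = -131 + q² + 2*q)
A = 336/19 (A = (63*(-656/(-779)))/3 = (63*(-656*(-1/779)))/3 = (63*(16/19))/3 = (⅓)*(1008/19) = 336/19 ≈ 17.684)
1/(A + n(o(3))) = 1/(336/19 + (-131 + (-12)² + 2*(-12))) = 1/(336/19 + (-131 + 144 - 24)) = 1/(336/19 - 11) = 1/(127/19) = 19/127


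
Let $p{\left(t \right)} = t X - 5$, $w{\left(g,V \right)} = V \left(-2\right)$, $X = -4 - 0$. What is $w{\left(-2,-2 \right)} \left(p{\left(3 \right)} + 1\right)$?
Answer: $-64$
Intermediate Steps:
$X = -4$ ($X = -4 + 0 = -4$)
$w{\left(g,V \right)} = - 2 V$
$p{\left(t \right)} = -5 - 4 t$ ($p{\left(t \right)} = t \left(-4\right) - 5 = - 4 t - 5 = -5 - 4 t$)
$w{\left(-2,-2 \right)} \left(p{\left(3 \right)} + 1\right) = \left(-2\right) \left(-2\right) \left(\left(-5 - 12\right) + 1\right) = 4 \left(\left(-5 - 12\right) + 1\right) = 4 \left(-17 + 1\right) = 4 \left(-16\right) = -64$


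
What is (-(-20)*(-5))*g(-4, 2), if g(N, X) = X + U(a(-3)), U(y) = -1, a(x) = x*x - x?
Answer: -100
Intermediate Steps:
a(x) = x² - x
g(N, X) = -1 + X (g(N, X) = X - 1 = -1 + X)
(-(-20)*(-5))*g(-4, 2) = (-(-20)*(-5))*(-1 + 2) = -5*20*1 = -100*1 = -100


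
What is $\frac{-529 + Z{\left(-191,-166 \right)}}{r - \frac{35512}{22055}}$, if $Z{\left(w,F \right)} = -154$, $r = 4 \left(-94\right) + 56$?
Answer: $\frac{15063565}{7093112} \approx 2.1237$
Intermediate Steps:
$r = -320$ ($r = -376 + 56 = -320$)
$\frac{-529 + Z{\left(-191,-166 \right)}}{r - \frac{35512}{22055}} = \frac{-529 - 154}{-320 - \frac{35512}{22055}} = - \frac{683}{-320 - \frac{35512}{22055}} = - \frac{683}{- \frac{7093112}{22055}} = \left(-683\right) \left(- \frac{22055}{7093112}\right) = \frac{15063565}{7093112}$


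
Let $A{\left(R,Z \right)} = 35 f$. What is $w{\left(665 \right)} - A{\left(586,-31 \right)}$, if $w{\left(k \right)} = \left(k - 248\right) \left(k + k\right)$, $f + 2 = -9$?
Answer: $554995$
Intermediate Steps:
$f = -11$ ($f = -2 - 9 = -11$)
$A{\left(R,Z \right)} = -385$ ($A{\left(R,Z \right)} = 35 \left(-11\right) = -385$)
$w{\left(k \right)} = 2 k \left(-248 + k\right)$ ($w{\left(k \right)} = \left(-248 + k\right) 2 k = 2 k \left(-248 + k\right)$)
$w{\left(665 \right)} - A{\left(586,-31 \right)} = 2 \cdot 665 \left(-248 + 665\right) - -385 = 2 \cdot 665 \cdot 417 + 385 = 554610 + 385 = 554995$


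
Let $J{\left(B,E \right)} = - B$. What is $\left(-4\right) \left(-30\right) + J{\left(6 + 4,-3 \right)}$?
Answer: $110$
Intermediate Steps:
$\left(-4\right) \left(-30\right) + J{\left(6 + 4,-3 \right)} = \left(-4\right) \left(-30\right) - \left(6 + 4\right) = 120 - 10 = 110$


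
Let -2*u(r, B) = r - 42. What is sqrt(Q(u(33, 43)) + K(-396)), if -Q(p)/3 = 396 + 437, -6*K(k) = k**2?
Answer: I*sqrt(28635) ≈ 169.22*I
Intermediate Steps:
K(k) = -k**2/6
u(r, B) = 21 - r/2 (u(r, B) = -(r - 42)/2 = -(-42 + r)/2 = 21 - r/2)
Q(p) = -2499 (Q(p) = -3*(396 + 437) = -3*833 = -2499)
sqrt(Q(u(33, 43)) + K(-396)) = sqrt(-2499 - 1/6*(-396)**2) = sqrt(-2499 - 1/6*156816) = sqrt(-2499 - 26136) = sqrt(-28635) = I*sqrt(28635)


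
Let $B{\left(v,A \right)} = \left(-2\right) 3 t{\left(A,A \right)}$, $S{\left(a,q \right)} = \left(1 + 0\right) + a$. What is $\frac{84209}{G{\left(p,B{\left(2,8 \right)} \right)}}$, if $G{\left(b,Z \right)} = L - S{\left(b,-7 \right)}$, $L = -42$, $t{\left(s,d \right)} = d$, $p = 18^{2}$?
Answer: $- \frac{84209}{367} \approx -229.45$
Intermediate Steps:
$p = 324$
$S{\left(a,q \right)} = 1 + a$
$B{\left(v,A \right)} = - 6 A$ ($B{\left(v,A \right)} = \left(-2\right) 3 A = - 6 A$)
$G{\left(b,Z \right)} = -43 - b$ ($G{\left(b,Z \right)} = -42 - \left(1 + b\right) = -43 - b$)
$\frac{84209}{G{\left(p,B{\left(2,8 \right)} \right)}} = \frac{84209}{-43 - 324} = \frac{84209}{-367} = 84209 \left(- \frac{1}{367}\right) = - \frac{84209}{367}$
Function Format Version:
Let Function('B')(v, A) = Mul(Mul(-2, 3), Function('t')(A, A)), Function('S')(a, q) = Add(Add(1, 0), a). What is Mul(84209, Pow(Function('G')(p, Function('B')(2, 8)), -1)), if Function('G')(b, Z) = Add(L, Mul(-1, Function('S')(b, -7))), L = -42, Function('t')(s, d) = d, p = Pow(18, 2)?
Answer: Rational(-84209, 367) ≈ -229.45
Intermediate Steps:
p = 324
Function('S')(a, q) = Add(1, a)
Function('B')(v, A) = Mul(-6, A) (Function('B')(v, A) = Mul(Mul(-2, 3), A) = Mul(-6, A))
Function('G')(b, Z) = Add(-43, Mul(-1, b)) (Function('G')(b, Z) = Add(-42, Mul(-1, Add(1, b))) = Add(-42, Add(-1, Mul(-1, b))) = Add(-43, Mul(-1, b)))
Mul(84209, Pow(Function('G')(p, Function('B')(2, 8)), -1)) = Mul(84209, Pow(Add(-43, Mul(-1, 324)), -1)) = Mul(84209, Pow(Add(-43, -324), -1)) = Mul(84209, Pow(-367, -1)) = Mul(84209, Rational(-1, 367)) = Rational(-84209, 367)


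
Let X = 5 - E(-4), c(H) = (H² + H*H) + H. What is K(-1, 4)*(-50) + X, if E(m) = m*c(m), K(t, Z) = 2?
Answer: 17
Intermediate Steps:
c(H) = H + 2*H² (c(H) = (H² + H²) + H = 2*H² + H = H + 2*H²)
E(m) = m²*(1 + 2*m) (E(m) = m*(m*(1 + 2*m)) = m²*(1 + 2*m))
X = 117 (X = 5 - (-4)²*(1 + 2*(-4)) = 5 - 16*(1 - 8) = 5 - 16*(-7) = 5 - 1*(-112) = 5 + 112 = 117)
K(-1, 4)*(-50) + X = 2*(-50) + 117 = -100 + 117 = 17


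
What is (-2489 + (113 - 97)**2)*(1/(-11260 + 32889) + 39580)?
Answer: -1911617308293/21629 ≈ -8.8382e+7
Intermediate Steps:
(-2489 + (113 - 97)**2)*(1/(-11260 + 32889) + 39580) = (-2489 + 16**2)*(1/21629 + 39580) = (-2489 + 256)*(1/21629 + 39580) = -2233*856075821/21629 = -1911617308293/21629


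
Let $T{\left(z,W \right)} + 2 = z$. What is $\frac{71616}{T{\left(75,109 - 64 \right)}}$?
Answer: $\frac{71616}{73} \approx 981.04$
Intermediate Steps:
$T{\left(z,W \right)} = -2 + z$
$\frac{71616}{T{\left(75,109 - 64 \right)}} = \frac{71616}{-2 + 75} = \frac{71616}{73}$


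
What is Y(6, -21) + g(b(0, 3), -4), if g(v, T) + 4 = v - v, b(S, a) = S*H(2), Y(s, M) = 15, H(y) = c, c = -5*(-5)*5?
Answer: 11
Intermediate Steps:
c = 125 (c = 25*5 = 125)
H(y) = 125
b(S, a) = 125*S (b(S, a) = S*125 = 125*S)
g(v, T) = -4 (g(v, T) = -4 + (v - v) = -4 + 0 = -4)
Y(6, -21) + g(b(0, 3), -4) = 15 - 4 = 11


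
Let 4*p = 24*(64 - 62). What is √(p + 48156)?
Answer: 6*√1338 ≈ 219.47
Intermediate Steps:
p = 12 (p = (24*(64 - 62))/4 = (24*2)/4 = (¼)*48 = 12)
√(p + 48156) = √(12 + 48156) = √48168 = 6*√1338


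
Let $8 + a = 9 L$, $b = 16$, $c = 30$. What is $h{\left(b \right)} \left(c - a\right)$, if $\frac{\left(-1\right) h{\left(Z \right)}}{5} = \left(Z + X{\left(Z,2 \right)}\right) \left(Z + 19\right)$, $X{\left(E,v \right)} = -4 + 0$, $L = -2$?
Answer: $-117600$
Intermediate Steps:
$X{\left(E,v \right)} = -4$
$h{\left(Z \right)} = - 5 \left(-4 + Z\right) \left(19 + Z\right)$ ($h{\left(Z \right)} = - 5 \left(Z - 4\right) \left(Z + 19\right) = - 5 \left(-4 + Z\right) \left(19 + Z\right)$)
$a = -26$ ($a = -8 + 9 \left(-2\right) = -8 - 18 = -26$)
$h{\left(b \right)} \left(c - a\right) = \left(380 - 1200 - 5 \cdot 16^{2}\right) \left(30 - -26\right) = \left(380 - 1200 - 1280\right) \left(30 + 26\right) = \left(380 - 1200 - 1280\right) 56 = \left(-2100\right) 56 = -117600$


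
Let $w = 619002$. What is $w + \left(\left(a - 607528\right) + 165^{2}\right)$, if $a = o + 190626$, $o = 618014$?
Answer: $847339$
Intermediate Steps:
$a = 808640$ ($a = 618014 + 190626 = 808640$)
$w + \left(\left(a - 607528\right) + 165^{2}\right) = 619002 + \left(\left(808640 - 607528\right) + 165^{2}\right) = 619002 + \left(201112 + 27225\right) = 619002 + 228337 = 847339$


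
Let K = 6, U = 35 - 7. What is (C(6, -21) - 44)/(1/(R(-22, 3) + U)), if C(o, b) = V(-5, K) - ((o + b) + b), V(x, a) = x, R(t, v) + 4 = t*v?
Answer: 546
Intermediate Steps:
U = 28
R(t, v) = -4 + t*v
C(o, b) = -5 - o - 2*b (C(o, b) = -5 - ((o + b) + b) = -5 - ((b + o) + b) = -5 - (o + 2*b) = -5 + (-o - 2*b) = -5 - o - 2*b)
(C(6, -21) - 44)/(1/(R(-22, 3) + U)) = ((-5 - 1*6 - 2*(-21)) - 44)/(1/((-4 - 22*3) + 28)) = ((-5 - 6 + 42) - 44)/(1/((-4 - 66) + 28)) = (31 - 44)/(1/(-70 + 28)) = -13/(1/(-42)) = -13/(-1/42) = -13*(-42) = 546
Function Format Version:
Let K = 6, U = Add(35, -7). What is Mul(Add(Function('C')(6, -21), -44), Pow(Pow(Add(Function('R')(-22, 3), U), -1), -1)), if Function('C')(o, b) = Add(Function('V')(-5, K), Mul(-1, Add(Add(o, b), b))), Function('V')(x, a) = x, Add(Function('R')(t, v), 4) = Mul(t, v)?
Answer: 546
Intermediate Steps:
U = 28
Function('R')(t, v) = Add(-4, Mul(t, v))
Function('C')(o, b) = Add(-5, Mul(-1, o), Mul(-2, b)) (Function('C')(o, b) = Add(-5, Mul(-1, Add(Add(o, b), b))) = Add(-5, Mul(-1, Add(Add(b, o), b))) = Add(-5, Mul(-1, Add(o, Mul(2, b)))) = Add(-5, Add(Mul(-1, o), Mul(-2, b))) = Add(-5, Mul(-1, o), Mul(-2, b)))
Mul(Add(Function('C')(6, -21), -44), Pow(Pow(Add(Function('R')(-22, 3), U), -1), -1)) = Mul(Add(Add(-5, Mul(-1, 6), Mul(-2, -21)), -44), Pow(Pow(Add(Add(-4, Mul(-22, 3)), 28), -1), -1)) = Mul(Add(Add(-5, -6, 42), -44), Pow(Pow(Add(Add(-4, -66), 28), -1), -1)) = Mul(Add(31, -44), Pow(Pow(Add(-70, 28), -1), -1)) = Mul(-13, Pow(Pow(-42, -1), -1)) = Mul(-13, Pow(Rational(-1, 42), -1)) = Mul(-13, -42) = 546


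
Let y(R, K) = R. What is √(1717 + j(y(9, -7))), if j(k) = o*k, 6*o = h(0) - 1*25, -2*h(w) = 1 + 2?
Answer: √6709/2 ≈ 40.954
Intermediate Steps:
h(w) = -3/2 (h(w) = -(1 + 2)/2 = -½*3 = -3/2)
o = -53/12 (o = (-3/2 - 1*25)/6 = (-3/2 - 25)/6 = (⅙)*(-53/2) = -53/12 ≈ -4.4167)
j(k) = -53*k/12
√(1717 + j(y(9, -7))) = √(1717 - 53/12*9) = √(1717 - 159/4) = √(6709/4) = √6709/2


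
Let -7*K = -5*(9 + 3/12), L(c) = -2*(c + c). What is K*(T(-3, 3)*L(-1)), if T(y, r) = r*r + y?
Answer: 1110/7 ≈ 158.57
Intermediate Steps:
L(c) = -4*c
T(y, r) = y + r² (T(y, r) = r² + y = y + r²)
K = 185/28 (K = -(-5)*(9 + 3/12)/7 = -(-5)*(9 + 3*(1/12))/7 = -(-5)*(9 + ¼)/7 = -(-5)*37/(7*4) = -⅐*(-185/4) = 185/28 ≈ 6.6071)
K*(T(-3, 3)*L(-1)) = 185*((-3 + 3²)*(-4*(-1)))/28 = 185*((-3 + 9)*4)/28 = 185*(6*4)/28 = (185/28)*24 = 1110/7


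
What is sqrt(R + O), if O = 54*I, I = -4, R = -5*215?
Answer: I*sqrt(1291) ≈ 35.93*I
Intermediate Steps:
R = -1075
O = -216 (O = 54*(-4) = -216)
sqrt(R + O) = sqrt(-1075 - 216) = sqrt(-1291) = I*sqrt(1291)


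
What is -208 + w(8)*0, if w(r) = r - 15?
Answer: -208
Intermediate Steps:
w(r) = -15 + r
-208 + w(8)*0 = -208 + (-15 + 8)*0 = -208 - 7*0 = -208 + 0 = -208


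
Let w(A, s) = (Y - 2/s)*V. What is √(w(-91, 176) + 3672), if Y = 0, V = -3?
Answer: √7109058/44 ≈ 60.597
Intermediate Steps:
w(A, s) = 6/s (w(A, s) = (0 - 2/s)*(-3) = -2/s*(-3) = 6/s)
√(w(-91, 176) + 3672) = √(6/176 + 3672) = √(6*(1/176) + 3672) = √(3/88 + 3672) = √(323139/88) = √7109058/44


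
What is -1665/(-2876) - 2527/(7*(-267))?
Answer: 1482791/767892 ≈ 1.9310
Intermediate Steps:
-1665/(-2876) - 2527/(7*(-267)) = -1665*(-1/2876) - 2527/(-1869) = 1665/2876 - 2527*(-1/1869) = 1665/2876 + 361/267 = 1482791/767892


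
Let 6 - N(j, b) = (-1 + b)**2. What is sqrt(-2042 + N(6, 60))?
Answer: 3*I*sqrt(613) ≈ 74.276*I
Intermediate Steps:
N(j, b) = 6 - (-1 + b)**2
sqrt(-2042 + N(6, 60)) = sqrt(-2042 + (6 - (-1 + 60)**2)) = sqrt(-2042 + (6 - 1*59**2)) = sqrt(-2042 + (6 - 1*3481)) = sqrt(-2042 + (6 - 3481)) = sqrt(-2042 - 3475) = sqrt(-5517) = 3*I*sqrt(613)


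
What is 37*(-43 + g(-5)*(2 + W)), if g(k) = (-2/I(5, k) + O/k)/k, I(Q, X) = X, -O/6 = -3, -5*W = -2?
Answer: -191771/125 ≈ -1534.2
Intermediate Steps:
W = ⅖ (W = -⅕*(-2) = ⅖ ≈ 0.40000)
O = 18 (O = -6*(-3) = 18)
g(k) = 16/k² (g(k) = (-2/k + 18/k)/k = (16/k)/k = 16/k²)
37*(-43 + g(-5)*(2 + W)) = 37*(-43 + (16/(-5)²)*(2 + ⅖)) = 37*(-43 + (16*(1/25))*(12/5)) = 37*(-43 + (16/25)*(12/5)) = 37*(-43 + 192/125) = 37*(-5183/125) = -191771/125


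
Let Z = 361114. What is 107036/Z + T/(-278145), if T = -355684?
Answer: 11301000014/7174432395 ≈ 1.5752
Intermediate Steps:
107036/Z + T/(-278145) = 107036/361114 - 355684/(-278145) = 107036*(1/361114) - 355684*(-1/278145) = 53518/180557 + 50812/39735 = 11301000014/7174432395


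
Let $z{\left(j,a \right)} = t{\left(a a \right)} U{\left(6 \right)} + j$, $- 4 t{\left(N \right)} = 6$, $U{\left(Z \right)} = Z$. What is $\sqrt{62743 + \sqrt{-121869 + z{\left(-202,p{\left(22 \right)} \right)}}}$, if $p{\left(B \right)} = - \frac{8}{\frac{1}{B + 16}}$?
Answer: $\sqrt{62743 + 4 i \sqrt{7630}} \approx 250.49 + 0.6974 i$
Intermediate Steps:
$t{\left(N \right)} = - \frac{3}{2}$ ($t{\left(N \right)} = \left(- \frac{1}{4}\right) 6 = - \frac{3}{2}$)
$p{\left(B \right)} = -128 - 8 B$ ($p{\left(B \right)} = - \frac{8}{\frac{1}{16 + B}} = - 8 \left(16 + B\right) = -128 - 8 B$)
$z{\left(j,a \right)} = -9 + j$ ($z{\left(j,a \right)} = \left(- \frac{3}{2}\right) 6 + j = -9 + j$)
$\sqrt{62743 + \sqrt{-121869 + z{\left(-202,p{\left(22 \right)} \right)}}} = \sqrt{62743 + \sqrt{-121869 - 211}} = \sqrt{62743 + \sqrt{-122080}} = \sqrt{62743 + 4 i \sqrt{7630}}$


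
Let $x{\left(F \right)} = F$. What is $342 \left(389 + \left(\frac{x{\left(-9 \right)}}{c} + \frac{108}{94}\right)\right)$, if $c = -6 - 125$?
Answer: $\frac{821678940}{6157} \approx 1.3345 \cdot 10^{5}$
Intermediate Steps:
$c = -131$
$342 \left(389 + \left(\frac{x{\left(-9 \right)}}{c} + \frac{108}{94}\right)\right) = 342 \left(389 + \left(- \frac{9}{-131} + \frac{108}{94}\right)\right) = 342 \left(389 + \left(\left(-9\right) \left(- \frac{1}{131}\right) + 108 \cdot \frac{1}{94}\right)\right) = 342 \left(389 + \left(\frac{9}{131} + \frac{54}{47}\right)\right) = 342 \left(389 + \frac{7497}{6157}\right) = 342 \cdot \frac{2402570}{6157} = \frac{821678940}{6157}$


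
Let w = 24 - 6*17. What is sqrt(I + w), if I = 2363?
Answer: sqrt(2285) ≈ 47.802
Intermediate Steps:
w = -78 (w = 24 - 102 = -78)
sqrt(I + w) = sqrt(2363 - 78) = sqrt(2285)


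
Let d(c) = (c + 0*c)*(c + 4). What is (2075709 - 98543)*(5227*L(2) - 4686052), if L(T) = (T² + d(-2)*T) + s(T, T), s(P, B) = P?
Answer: -9285771981996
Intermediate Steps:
d(c) = c*(4 + c) (d(c) = (c + 0)*(4 + c) = c*(4 + c))
L(T) = T² - 3*T (L(T) = (T² + (-2*(4 - 2))*T) + T = (T² + (-2*2)*T) + T = (T² - 4*T) + T = T² - 3*T)
(2075709 - 98543)*(5227*L(2) - 4686052) = (2075709 - 98543)*(5227*(2*(-3 + 2)) - 4686052) = 1977166*(5227*(2*(-1)) - 4686052) = 1977166*(5227*(-2) - 4686052) = 1977166*(-10454 - 4686052) = 1977166*(-4696506) = -9285771981996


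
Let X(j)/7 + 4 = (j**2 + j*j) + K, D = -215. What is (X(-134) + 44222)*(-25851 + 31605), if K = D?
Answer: 1692096042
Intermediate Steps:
K = -215
X(j) = -1533 + 14*j**2 (X(j) = -28 + 7*((j**2 + j*j) - 215) = -28 + 7*((j**2 + j**2) - 215) = -28 + 7*(2*j**2 - 215) = -28 + 7*(-215 + 2*j**2) = -28 + (-1505 + 14*j**2) = -1533 + 14*j**2)
(X(-134) + 44222)*(-25851 + 31605) = ((-1533 + 14*(-134)**2) + 44222)*(-25851 + 31605) = ((-1533 + 14*17956) + 44222)*5754 = ((-1533 + 251384) + 44222)*5754 = (249851 + 44222)*5754 = 294073*5754 = 1692096042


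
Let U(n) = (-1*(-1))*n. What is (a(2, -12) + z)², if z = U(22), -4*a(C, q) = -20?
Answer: 729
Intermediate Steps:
a(C, q) = 5 (a(C, q) = -¼*(-20) = 5)
U(n) = n (U(n) = 1*n = n)
z = 22
(a(2, -12) + z)² = (5 + 22)² = 27² = 729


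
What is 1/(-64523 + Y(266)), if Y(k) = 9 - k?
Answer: -1/64780 ≈ -1.5437e-5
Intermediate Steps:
1/(-64523 + Y(266)) = 1/(-64523 + (9 - 1*266)) = 1/(-64523 + (9 - 266)) = 1/(-64523 - 257) = 1/(-64780) = -1/64780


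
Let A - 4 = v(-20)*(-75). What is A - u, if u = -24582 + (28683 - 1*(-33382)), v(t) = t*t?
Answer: -67479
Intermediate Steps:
v(t) = t**2
A = -29996 (A = 4 + (-20)**2*(-75) = 4 + 400*(-75) = 4 - 30000 = -29996)
u = 37483 (u = -24582 + (28683 + 33382) = -24582 + 62065 = 37483)
A - u = -29996 - 1*37483 = -29996 - 37483 = -67479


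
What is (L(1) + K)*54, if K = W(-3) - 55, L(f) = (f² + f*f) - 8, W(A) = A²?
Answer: -2808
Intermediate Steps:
L(f) = -8 + 2*f² (L(f) = (f² + f²) - 8 = 2*f² - 8 = -8 + 2*f²)
K = -46 (K = (-3)² - 55 = 9 - 55 = -46)
(L(1) + K)*54 = ((-8 + 2*1²) - 46)*54 = ((-8 + 2*1) - 46)*54 = ((-8 + 2) - 46)*54 = (-6 - 46)*54 = -52*54 = -2808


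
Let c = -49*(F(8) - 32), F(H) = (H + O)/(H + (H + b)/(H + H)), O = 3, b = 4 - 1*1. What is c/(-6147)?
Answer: -69776/284811 ≈ -0.24499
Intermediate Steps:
b = 3 (b = 4 - 1 = 3)
F(H) = (3 + H)/(H + (3 + H)/(2*H)) (F(H) = (H + 3)/(H + (H + 3)/(H + H)) = (3 + H)/(H + (3 + H)/((2*H))) = (3 + H)/(H + (3 + H)*(1/(2*H))) = (3 + H)/(H + (3 + H)/(2*H)))
c = 209328/139 (c = -49*(2*8*(3 + 8)/(3 + 8 + 2*8²) - 32) = -49*(2*8*11/(3 + 8 + 2*64) - 32) = -49*(2*8*11/(3 + 8 + 128) - 32) = -49*(2*8*11/139 - 32) = -49*(2*8*(1/139)*11 - 32) = -49*(176/139 - 32) = -49*(-4272/139) = 209328/139 ≈ 1506.0)
c/(-6147) = (209328/139)/(-6147) = (209328/139)*(-1/6147) = -69776/284811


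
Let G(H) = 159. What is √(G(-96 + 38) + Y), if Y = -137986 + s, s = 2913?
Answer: I*√134914 ≈ 367.31*I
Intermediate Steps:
Y = -135073 (Y = -137986 + 2913 = -135073)
√(G(-96 + 38) + Y) = √(159 - 135073) = √(-134914) = I*√134914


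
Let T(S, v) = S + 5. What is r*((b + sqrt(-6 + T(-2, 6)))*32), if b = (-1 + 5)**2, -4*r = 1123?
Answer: -143744 - 8984*I*sqrt(3) ≈ -1.4374e+5 - 15561.0*I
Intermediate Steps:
r = -1123/4 (r = -1/4*1123 = -1123/4 ≈ -280.75)
b = 16 (b = 4**2 = 16)
T(S, v) = 5 + S
r*((b + sqrt(-6 + T(-2, 6)))*32) = -1123*(16 + sqrt(-6 + (5 - 2)))*32/4 = -1123*(16 + sqrt(-6 + 3))*32/4 = -1123*(16 + sqrt(-3))*32/4 = -1123*(16 + I*sqrt(3))*32/4 = -1123*(512 + 32*I*sqrt(3))/4 = -143744 - 8984*I*sqrt(3)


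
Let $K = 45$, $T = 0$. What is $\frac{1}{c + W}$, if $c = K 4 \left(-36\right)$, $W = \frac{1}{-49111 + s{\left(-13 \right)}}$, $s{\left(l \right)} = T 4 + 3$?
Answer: $- \frac{49108}{318219841} \approx -0.00015432$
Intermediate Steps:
$s{\left(l \right)} = 3$ ($s{\left(l \right)} = 0 \cdot 4 + 3 = 0 + 3 = 3$)
$W = - \frac{1}{49108}$ ($W = \frac{1}{-49111 + 3} = \frac{1}{-49108} = - \frac{1}{49108} \approx -2.0363 \cdot 10^{-5}$)
$c = -6480$ ($c = 45 \cdot 4 \left(-36\right) = 180 \left(-36\right) = -6480$)
$\frac{1}{c + W} = \frac{1}{-6480 - \frac{1}{49108}} = \frac{1}{- \frac{318219841}{49108}} = - \frac{49108}{318219841}$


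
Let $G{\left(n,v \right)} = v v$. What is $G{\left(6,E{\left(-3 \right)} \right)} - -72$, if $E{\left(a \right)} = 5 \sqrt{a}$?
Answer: $-3$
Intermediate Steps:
$G{\left(n,v \right)} = v^{2}$
$G{\left(6,E{\left(-3 \right)} \right)} - -72 = \left(5 \sqrt{-3}\right)^{2} - -72 = \left(5 i \sqrt{3}\right)^{2} + 72 = -75 + 72 = -3$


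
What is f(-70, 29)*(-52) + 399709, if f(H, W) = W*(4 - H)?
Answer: 288117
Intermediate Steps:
f(-70, 29)*(-52) + 399709 = (29*(4 - 1*(-70)))*(-52) + 399709 = (29*(4 + 70))*(-52) + 399709 = (29*74)*(-52) + 399709 = 2146*(-52) + 399709 = -111592 + 399709 = 288117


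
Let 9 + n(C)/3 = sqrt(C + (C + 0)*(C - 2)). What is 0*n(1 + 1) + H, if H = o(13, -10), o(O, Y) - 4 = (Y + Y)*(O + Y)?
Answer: -56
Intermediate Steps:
o(O, Y) = 4 + 2*Y*(O + Y) (o(O, Y) = 4 + (Y + Y)*(O + Y) = 4 + (2*Y)*(O + Y) = 4 + 2*Y*(O + Y))
H = -56 (H = 4 + 2*(-10)**2 + 2*13*(-10) = 4 + 2*100 - 260 = 4 + 200 - 260 = -56)
n(C) = -27 + 3*sqrt(C + C*(-2 + C)) (n(C) = -27 + 3*sqrt(C + (C + 0)*(C - 2)) = -27 + 3*sqrt(C + C*(-2 + C)))
0*n(1 + 1) + H = 0*(-27 + 3*sqrt((1 + 1)*(-1 + (1 + 1)))) - 56 = 0*(-27 + 3*sqrt(2*(-1 + 2))) - 56 = 0*(-27 + 3*sqrt(2*1)) - 56 = 0*(-27 + 3*sqrt(2)) - 56 = 0 - 56 = -56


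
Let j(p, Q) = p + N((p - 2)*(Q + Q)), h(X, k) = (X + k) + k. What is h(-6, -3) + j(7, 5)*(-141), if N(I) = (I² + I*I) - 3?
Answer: -705576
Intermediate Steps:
h(X, k) = X + 2*k
N(I) = -3 + 2*I² (N(I) = (I² + I²) - 3 = 2*I² - 3 = -3 + 2*I²)
j(p, Q) = -3 + p + 8*Q²*(-2 + p)² (j(p, Q) = p + (-3 + 2*((p - 2)*(Q + Q))²) = p + (-3 + 2*((-2 + p)*(2*Q))²) = p + (-3 + 2*(2*Q*(-2 + p))²) = p + (-3 + 2*(4*Q²*(-2 + p)²)) = p + (-3 + 8*Q²*(-2 + p)²) = -3 + p + 8*Q²*(-2 + p)²)
h(-6, -3) + j(7, 5)*(-141) = (-6 + 2*(-3)) + (-3 + 7 + 8*5²*(-2 + 7)²)*(-141) = (-6 - 6) + (-3 + 7 + 8*25*5²)*(-141) = -12 + (-3 + 7 + 8*25*25)*(-141) = -12 + (-3 + 7 + 5000)*(-141) = -12 + 5004*(-141) = -12 - 705564 = -705576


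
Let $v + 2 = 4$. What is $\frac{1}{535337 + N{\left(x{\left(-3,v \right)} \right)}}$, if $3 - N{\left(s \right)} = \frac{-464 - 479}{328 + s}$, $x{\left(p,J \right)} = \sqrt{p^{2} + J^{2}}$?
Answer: $\frac{2503798628}{1340390756804503} + \frac{41 \sqrt{13}}{1340390756804503} \approx 1.868 \cdot 10^{-6}$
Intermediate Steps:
$v = 2$ ($v = -2 + 4 = 2$)
$x{\left(p,J \right)} = \sqrt{J^{2} + p^{2}}$
$N{\left(s \right)} = 3 + \frac{943}{328 + s}$ ($N{\left(s \right)} = 3 - \frac{-464 - 479}{328 + s} = 3 - - \frac{943}{328 + s} = 3 + \frac{943}{328 + s}$)
$\frac{1}{535337 + N{\left(x{\left(-3,v \right)} \right)}} = \frac{1}{535337 + \frac{1927 + 3 \sqrt{2^{2} + \left(-3\right)^{2}}}{328 + \sqrt{2^{2} + \left(-3\right)^{2}}}} = \frac{1}{535337 + \frac{1927 + 3 \sqrt{4 + 9}}{328 + \sqrt{4 + 9}}} = \frac{1}{535337 + \frac{1927 + 3 \sqrt{13}}{328 + \sqrt{13}}}$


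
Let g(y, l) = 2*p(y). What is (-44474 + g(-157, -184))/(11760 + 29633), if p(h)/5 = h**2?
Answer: 202016/41393 ≈ 4.8804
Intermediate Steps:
p(h) = 5*h**2
g(y, l) = 10*y**2 (g(y, l) = 2*(5*y**2) = 10*y**2)
(-44474 + g(-157, -184))/(11760 + 29633) = (-44474 + 10*(-157)**2)/(11760 + 29633) = (-44474 + 10*24649)/41393 = (-44474 + 246490)*(1/41393) = 202016*(1/41393) = 202016/41393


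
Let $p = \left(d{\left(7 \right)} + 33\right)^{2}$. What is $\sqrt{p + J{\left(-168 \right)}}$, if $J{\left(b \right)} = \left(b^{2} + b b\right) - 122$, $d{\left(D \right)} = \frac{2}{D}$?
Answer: $\frac{\sqrt{2814263}}{7} \approx 239.65$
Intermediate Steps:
$J{\left(b \right)} = -122 + 2 b^{2}$ ($J{\left(b \right)} = \left(b^{2} + b^{2}\right) - 122 = 2 b^{2} - 122 = -122 + 2 b^{2}$)
$p = \frac{54289}{49}$ ($p = \left(\frac{2}{7} + 33\right)^{2} = \left(\frac{233}{7}\right)^{2} = \frac{54289}{49} \approx 1107.9$)
$\sqrt{p + J{\left(-168 \right)}} = \sqrt{\frac{54289}{49} - \left(122 - 2 \left(-168\right)^{2}\right)} = \sqrt{\frac{54289}{49} + \left(-122 + 2 \cdot 28224\right)} = \sqrt{\frac{54289}{49} + \left(-122 + 56448\right)} = \sqrt{\frac{54289}{49} + 56326} = \sqrt{\frac{2814263}{49}} = \frac{\sqrt{2814263}}{7}$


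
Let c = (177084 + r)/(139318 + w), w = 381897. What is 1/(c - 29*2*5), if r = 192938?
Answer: -521215/150782328 ≈ -0.0034567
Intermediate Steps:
c = 370022/521215 (c = (177084 + 192938)/(139318 + 381897) = 370022/521215 ≈ 0.70992)
1/(c - 29*2*5) = 1/(370022/521215 - 29*2*5) = 1/(370022/521215 - 58*5) = 1/(370022/521215 - 290) = 1/(-150782328/521215) = -521215/150782328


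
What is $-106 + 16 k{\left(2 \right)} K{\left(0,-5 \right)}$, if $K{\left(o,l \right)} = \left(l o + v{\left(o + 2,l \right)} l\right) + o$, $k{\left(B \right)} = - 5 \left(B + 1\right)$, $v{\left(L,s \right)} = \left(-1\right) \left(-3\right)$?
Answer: $3494$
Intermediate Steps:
$v{\left(L,s \right)} = 3$
$k{\left(B \right)} = -5 - 5 B$ ($k{\left(B \right)} = - 5 \left(1 + B\right) = -5 - 5 B$)
$K{\left(o,l \right)} = o + 3 l + l o$ ($K{\left(o,l \right)} = \left(l o + 3 l\right) + o = \left(3 l + l o\right) + o = o + 3 l + l o$)
$-106 + 16 k{\left(2 \right)} K{\left(0,-5 \right)} = -106 + 16 \left(-5 - 10\right) \left(0 + 3 \left(-5\right) - 0\right) = -106 + 16 \left(-5 - 10\right) \left(0 - 15 + 0\right) = -106 + 16 \left(\left(-15\right) \left(-15\right)\right) = -106 + 16 \cdot 225 = -106 + 3600 = 3494$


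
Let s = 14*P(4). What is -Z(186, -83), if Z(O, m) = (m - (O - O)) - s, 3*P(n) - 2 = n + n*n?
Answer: 557/3 ≈ 185.67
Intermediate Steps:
P(n) = ⅔ + n/3 + n²/3 (P(n) = ⅔ + (n + n*n)/3 = ⅔ + (n + n²)/3 = ⅔ + (n/3 + n²/3) = ⅔ + n/3 + n²/3)
s = 308/3 (s = 14*(⅔ + (⅓)*4 + (⅓)*4²) = 14*(⅔ + 4/3 + (⅓)*16) = 14*(⅔ + 4/3 + 16/3) = 14*(22/3) = 308/3 ≈ 102.67)
Z(O, m) = -308/3 + m (Z(O, m) = (m - (O - O)) - 1*308/3 = (m - 1*0) - 308/3 = (m + 0) - 308/3 = m - 308/3 = -308/3 + m)
-Z(186, -83) = -(-308/3 - 83) = -1*(-557/3) = 557/3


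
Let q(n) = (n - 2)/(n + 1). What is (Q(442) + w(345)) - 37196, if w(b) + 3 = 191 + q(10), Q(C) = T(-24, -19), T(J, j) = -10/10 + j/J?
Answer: -9769975/264 ≈ -37008.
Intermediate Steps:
T(J, j) = -1 + j/J (T(J, j) = -10*1/10 + j/J = -1 + j/J)
Q(C) = -5/24 (Q(C) = (-19 - 1*(-24))/(-24) = -(-19 + 24)/24 = -1/24*5 = -5/24)
q(n) = (-2 + n)/(1 + n)
w(b) = 2076/11 (w(b) = -3 + (191 + (-2 + 10)/(1 + 10)) = -3 + (191 + 8/11) = -3 + 2109/11 = 2076/11)
(Q(442) + w(345)) - 37196 = (-5/24 + 2076/11) - 37196 = 49769/264 - 37196 = -9769975/264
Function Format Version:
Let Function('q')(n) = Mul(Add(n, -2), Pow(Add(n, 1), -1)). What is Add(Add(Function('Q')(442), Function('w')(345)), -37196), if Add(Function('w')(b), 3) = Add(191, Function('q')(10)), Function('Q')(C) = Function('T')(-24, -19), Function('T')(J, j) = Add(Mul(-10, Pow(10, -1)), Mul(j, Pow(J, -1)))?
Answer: Rational(-9769975, 264) ≈ -37008.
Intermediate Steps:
Function('T')(J, j) = Add(-1, Mul(j, Pow(J, -1))) (Function('T')(J, j) = Add(Mul(-10, Rational(1, 10)), Mul(j, Pow(J, -1))) = Add(-1, Mul(j, Pow(J, -1))))
Function('Q')(C) = Rational(-5, 24) (Function('Q')(C) = Mul(Pow(-24, -1), Add(-19, Mul(-1, -24))) = Mul(Rational(-1, 24), Add(-19, 24)) = Mul(Rational(-1, 24), 5) = Rational(-5, 24))
Function('q')(n) = Mul(Pow(Add(1, n), -1), Add(-2, n)) (Function('q')(n) = Mul(Add(-2, n), Pow(Add(1, n), -1)) = Mul(Pow(Add(1, n), -1), Add(-2, n)))
Function('w')(b) = Rational(2076, 11) (Function('w')(b) = Add(-3, Add(191, Mul(Pow(Add(1, 10), -1), Add(-2, 10)))) = Add(-3, Add(191, Mul(Pow(11, -1), 8))) = Add(-3, Add(191, Mul(Rational(1, 11), 8))) = Add(-3, Add(191, Rational(8, 11))) = Add(-3, Rational(2109, 11)) = Rational(2076, 11))
Add(Add(Function('Q')(442), Function('w')(345)), -37196) = Add(Add(Rational(-5, 24), Rational(2076, 11)), -37196) = Add(Rational(49769, 264), -37196) = Rational(-9769975, 264)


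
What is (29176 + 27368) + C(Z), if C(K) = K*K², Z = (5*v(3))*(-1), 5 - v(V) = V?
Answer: 55544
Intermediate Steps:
v(V) = 5 - V
Z = -10 (Z = (5*(5 - 1*3))*(-1) = (5*(5 - 3))*(-1) = (5*2)*(-1) = 10*(-1) = -10)
C(K) = K³
(29176 + 27368) + C(Z) = (29176 + 27368) + (-10)³ = 56544 - 1000 = 55544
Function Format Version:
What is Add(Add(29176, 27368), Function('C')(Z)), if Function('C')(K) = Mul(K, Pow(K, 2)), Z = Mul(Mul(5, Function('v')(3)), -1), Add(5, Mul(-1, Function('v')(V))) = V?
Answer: 55544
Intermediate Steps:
Function('v')(V) = Add(5, Mul(-1, V))
Z = -10 (Z = Mul(Mul(5, Add(5, Mul(-1, 3))), -1) = Mul(Mul(5, Add(5, -3)), -1) = Mul(Mul(5, 2), -1) = Mul(10, -1) = -10)
Function('C')(K) = Pow(K, 3)
Add(Add(29176, 27368), Function('C')(Z)) = Add(Add(29176, 27368), Pow(-10, 3)) = Add(56544, -1000) = 55544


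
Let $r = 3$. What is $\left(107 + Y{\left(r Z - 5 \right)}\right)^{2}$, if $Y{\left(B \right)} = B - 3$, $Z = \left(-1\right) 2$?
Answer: $8649$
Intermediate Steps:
$Z = -2$
$Y{\left(B \right)} = -3 + B$ ($Y{\left(B \right)} = B - 3 = -3 + B$)
$\left(107 + Y{\left(r Z - 5 \right)}\right)^{2} = \left(107 + \left(-3 + \left(3 \left(-2\right) - 5\right)\right)\right)^{2} = \left(107 - 14\right)^{2} = 93^{2} = 8649$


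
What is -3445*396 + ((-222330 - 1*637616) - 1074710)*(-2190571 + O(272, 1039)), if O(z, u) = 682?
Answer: 4236680528964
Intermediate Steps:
-3445*396 + ((-222330 - 1*637616) - 1074710)*(-2190571 + O(272, 1039)) = -3445*396 + ((-222330 - 1*637616) - 1074710)*(-2190571 + 682) = -1364220 + ((-222330 - 637616) - 1074710)*(-2189889) = -1364220 + (-859946 - 1074710)*(-2189889) = -1364220 - 1934656*(-2189889) = -1364220 + 4236681893184 = 4236680528964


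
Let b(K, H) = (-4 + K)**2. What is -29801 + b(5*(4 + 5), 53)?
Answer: -28120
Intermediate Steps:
-29801 + b(5*(4 + 5), 53) = -29801 + (-4 + 5*(4 + 5))**2 = -29801 + (-4 + 5*9)**2 = -29801 + (-4 + 45)**2 = -29801 + 41**2 = -29801 + 1681 = -28120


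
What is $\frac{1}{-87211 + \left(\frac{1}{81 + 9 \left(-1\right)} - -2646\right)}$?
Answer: $- \frac{72}{6088679} \approx -1.1825 \cdot 10^{-5}$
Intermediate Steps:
$\frac{1}{-87211 + \left(\frac{1}{81 + 9 \left(-1\right)} - -2646\right)} = \frac{1}{-87211 + \left(\frac{1}{81 - 9} + 2646\right)} = \frac{1}{-87211 + \left(\frac{1}{72} + 2646\right)} = \frac{1}{-87211 + \frac{190513}{72}} = \frac{1}{- \frac{6088679}{72}} = - \frac{72}{6088679}$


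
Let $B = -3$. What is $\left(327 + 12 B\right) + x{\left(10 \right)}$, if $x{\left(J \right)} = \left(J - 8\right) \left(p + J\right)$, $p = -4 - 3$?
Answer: $297$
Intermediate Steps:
$p = -7$
$x{\left(J \right)} = \left(-8 + J\right) \left(-7 + J\right)$ ($x{\left(J \right)} = \left(J - 8\right) \left(-7 + J\right) = \left(-8 + J\right) \left(-7 + J\right)$)
$\left(327 + 12 B\right) + x{\left(10 \right)} = \left(327 + 12 \left(-3\right)\right) + \left(56 + 10^{2} - 150\right) = \left(327 - 36\right) + \left(56 + 100 - 150\right) = 291 + 6 = 297$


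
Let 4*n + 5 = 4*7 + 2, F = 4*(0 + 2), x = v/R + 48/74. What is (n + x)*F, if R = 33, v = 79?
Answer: 90770/1221 ≈ 74.341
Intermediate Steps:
x = 3715/1221 (x = 79/33 + 48/74 = 79*(1/33) + 48*(1/74) = 79/33 + 24/37 = 3715/1221 ≈ 3.0426)
F = 8 (F = 4*2 = 8)
n = 25/4 (n = -5/4 + (4*7 + 2)/4 = -5/4 + (28 + 2)/4 = -5/4 + (1/4)*30 = -5/4 + 15/2 = 25/4 ≈ 6.2500)
(n + x)*F = (25/4 + 3715/1221)*8 = (45385/4884)*8 = 90770/1221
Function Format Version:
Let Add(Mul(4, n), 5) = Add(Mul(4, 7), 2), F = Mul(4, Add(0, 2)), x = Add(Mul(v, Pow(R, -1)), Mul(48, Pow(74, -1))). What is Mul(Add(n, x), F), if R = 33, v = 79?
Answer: Rational(90770, 1221) ≈ 74.341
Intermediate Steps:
x = Rational(3715, 1221) (x = Add(Mul(79, Pow(33, -1)), Mul(48, Pow(74, -1))) = Add(Mul(79, Rational(1, 33)), Mul(48, Rational(1, 74))) = Add(Rational(79, 33), Rational(24, 37)) = Rational(3715, 1221) ≈ 3.0426)
F = 8 (F = Mul(4, 2) = 8)
n = Rational(25, 4) (n = Add(Rational(-5, 4), Mul(Rational(1, 4), Add(Mul(4, 7), 2))) = Add(Rational(-5, 4), Mul(Rational(1, 4), Add(28, 2))) = Add(Rational(-5, 4), Mul(Rational(1, 4), 30)) = Add(Rational(-5, 4), Rational(15, 2)) = Rational(25, 4) ≈ 6.2500)
Mul(Add(n, x), F) = Mul(Add(Rational(25, 4), Rational(3715, 1221)), 8) = Mul(Rational(45385, 4884), 8) = Rational(90770, 1221)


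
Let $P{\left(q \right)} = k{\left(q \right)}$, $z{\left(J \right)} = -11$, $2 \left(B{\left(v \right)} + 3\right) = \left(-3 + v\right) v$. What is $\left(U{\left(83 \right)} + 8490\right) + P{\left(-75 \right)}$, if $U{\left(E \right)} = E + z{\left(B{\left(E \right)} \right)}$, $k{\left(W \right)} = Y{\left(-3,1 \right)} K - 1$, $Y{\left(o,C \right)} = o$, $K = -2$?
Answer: $8567$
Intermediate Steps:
$B{\left(v \right)} = -3 + \frac{v \left(-3 + v\right)}{2}$ ($B{\left(v \right)} = -3 + \frac{\left(-3 + v\right) v}{2} = -3 + \frac{v \left(-3 + v\right)}{2}$)
$k{\left(W \right)} = 5$ ($k{\left(W \right)} = \left(-3\right) \left(-2\right) - 1 = 6 - 1 = 5$)
$U{\left(E \right)} = -11 + E$ ($U{\left(E \right)} = E - 11 = -11 + E$)
$P{\left(q \right)} = 5$
$\left(U{\left(83 \right)} + 8490\right) + P{\left(-75 \right)} = \left(\left(-11 + 83\right) + 8490\right) + 5 = \left(72 + 8490\right) + 5 = 8562 + 5 = 8567$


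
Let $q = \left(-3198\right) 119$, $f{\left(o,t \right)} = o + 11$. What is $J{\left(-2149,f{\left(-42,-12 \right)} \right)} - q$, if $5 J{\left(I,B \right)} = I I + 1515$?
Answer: $\frac{6522526}{5} \approx 1.3045 \cdot 10^{6}$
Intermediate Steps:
$f{\left(o,t \right)} = 11 + o$
$J{\left(I,B \right)} = 303 + \frac{I^{2}}{5}$ ($J{\left(I,B \right)} = \frac{I I + 1515}{5} = \frac{I^{2} + 1515}{5} = \frac{1515 + I^{2}}{5} = 303 + \frac{I^{2}}{5}$)
$q = -380562$
$J{\left(-2149,f{\left(-42,-12 \right)} \right)} - q = \left(303 + \frac{\left(-2149\right)^{2}}{5}\right) - -380562 = \left(303 + \frac{1}{5} \cdot 4618201\right) + 380562 = \left(303 + \frac{4618201}{5}\right) + 380562 = \frac{4619716}{5} + 380562 = \frac{6522526}{5}$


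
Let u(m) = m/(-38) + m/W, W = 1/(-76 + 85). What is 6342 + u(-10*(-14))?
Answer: 144368/19 ≈ 7598.3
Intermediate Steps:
W = ⅑ (W = 1/9 = ⅑ ≈ 0.11111)
u(m) = 341*m/38 (u(m) = m/(-38) + m/(⅑) = m*(-1/38) + m*9 = -m/38 + 9*m = 341*m/38)
6342 + u(-10*(-14)) = 6342 + 341*(-10*(-14))/38 = 6342 + (341/38)*140 = 6342 + 23870/19 = 144368/19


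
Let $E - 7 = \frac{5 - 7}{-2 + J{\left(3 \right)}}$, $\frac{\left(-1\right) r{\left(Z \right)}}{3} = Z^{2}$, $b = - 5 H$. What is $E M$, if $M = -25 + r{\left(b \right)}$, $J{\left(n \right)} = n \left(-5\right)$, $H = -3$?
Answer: $- \frac{84700}{17} \approx -4982.4$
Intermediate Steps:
$J{\left(n \right)} = - 5 n$
$b = 15$ ($b = \left(-5\right) \left(-3\right) = 15$)
$r{\left(Z \right)} = - 3 Z^{2}$
$E = \frac{121}{17}$ ($E = 7 + \frac{5 - 7}{-2 - 15} = 7 - \frac{2}{-2 - 15} = 7 - \frac{2}{-17} = 7 - - \frac{2}{17} = 7 + \frac{2}{17} = \frac{121}{17} \approx 7.1176$)
$M = -700$ ($M = -25 - 3 \cdot 15^{2} = -25 - 675 = -700$)
$E M = \frac{121}{17} \left(-700\right) = - \frac{84700}{17}$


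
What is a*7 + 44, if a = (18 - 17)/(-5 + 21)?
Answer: 711/16 ≈ 44.438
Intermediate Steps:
a = 1/16 ≈ 0.062500
a*7 + 44 = (1/16)*7 + 44 = 7/16 + 44 = 711/16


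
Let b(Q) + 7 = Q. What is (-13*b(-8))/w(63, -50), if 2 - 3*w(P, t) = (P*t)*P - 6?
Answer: 45/15266 ≈ 0.0029477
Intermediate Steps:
b(Q) = -7 + Q
w(P, t) = 8/3 - t*P**2/3 (w(P, t) = 2/3 - ((P*t)*P - 6)/3 = 2/3 - (t*P**2 - 6)/3 = 2/3 - (-6 + t*P**2)/3 = 2/3 + (2 - t*P**2/3) = 8/3 - t*P**2/3)
(-13*b(-8))/w(63, -50) = (-13*(-7 - 8))/(8/3 - 1/3*(-50)*63**2) = (-13*(-15))/(8/3 - 1/3*(-50)*3969) = 195/(8/3 + 66150) = 195/(198458/3) = 195*(3/198458) = 45/15266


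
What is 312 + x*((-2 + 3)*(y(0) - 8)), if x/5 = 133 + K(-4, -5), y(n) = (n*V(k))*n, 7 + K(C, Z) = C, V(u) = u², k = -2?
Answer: -4568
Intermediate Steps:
K(C, Z) = -7 + C
y(n) = 4*n² (y(n) = (n*(-2)²)*n = (n*4)*n = (4*n)*n = 4*n²)
x = 610 (x = 5*(133 + (-7 - 4)) = 5*(133 - 11) = 5*122 = 610)
312 + x*((-2 + 3)*(y(0) - 8)) = 312 + 610*((-2 + 3)*(4*0² - 8)) = 312 + 610*(1*(4*0 - 8)) = 312 + 610*(1*(0 - 8)) = 312 + 610*(1*(-8)) = 312 + 610*(-8) = 312 - 4880 = -4568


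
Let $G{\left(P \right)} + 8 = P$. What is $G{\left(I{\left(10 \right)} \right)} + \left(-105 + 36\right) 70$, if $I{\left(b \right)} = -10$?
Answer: $-4848$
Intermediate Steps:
$G{\left(P \right)} = -8 + P$
$G{\left(I{\left(10 \right)} \right)} + \left(-105 + 36\right) 70 = \left(-8 - 10\right) + \left(-105 + 36\right) 70 = -18 - 4830 = -4848$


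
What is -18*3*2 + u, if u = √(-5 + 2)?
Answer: -108 + I*√3 ≈ -108.0 + 1.732*I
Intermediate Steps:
u = I*√3 (u = √(-3) = I*√3 ≈ 1.732*I)
-18*3*2 + u = -18*3*2 + I*√3 = -18*6 + I*√3 = -6*18 + I*√3 = -108 + I*√3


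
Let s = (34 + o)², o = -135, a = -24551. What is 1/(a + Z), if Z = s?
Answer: -1/14350 ≈ -6.9686e-5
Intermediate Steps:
s = 10201 (s = (34 - 135)² = (-101)² = 10201)
Z = 10201
1/(a + Z) = 1/(-24551 + 10201) = 1/(-14350) = -1/14350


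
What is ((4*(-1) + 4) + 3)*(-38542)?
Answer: -115626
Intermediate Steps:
((4*(-1) + 4) + 3)*(-38542) = ((-4 + 4) + 3)*(-38542) = (0 + 3)*(-38542) = 3*(-38542) = -115626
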